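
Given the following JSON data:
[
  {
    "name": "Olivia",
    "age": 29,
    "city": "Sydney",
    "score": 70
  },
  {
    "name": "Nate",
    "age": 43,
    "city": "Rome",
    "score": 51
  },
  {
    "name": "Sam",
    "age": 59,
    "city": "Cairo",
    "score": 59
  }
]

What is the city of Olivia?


Looking up record where name = Olivia
Record index: 0
Field 'city' = Sydney

ANSWER: Sydney


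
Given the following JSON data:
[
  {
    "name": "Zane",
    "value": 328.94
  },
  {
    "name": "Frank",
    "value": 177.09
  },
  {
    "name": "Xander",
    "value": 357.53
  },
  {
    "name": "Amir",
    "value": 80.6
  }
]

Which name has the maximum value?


Comparing values:
  Zane: 328.94
  Frank: 177.09
  Xander: 357.53
  Amir: 80.6
Maximum: Xander (357.53)

ANSWER: Xander


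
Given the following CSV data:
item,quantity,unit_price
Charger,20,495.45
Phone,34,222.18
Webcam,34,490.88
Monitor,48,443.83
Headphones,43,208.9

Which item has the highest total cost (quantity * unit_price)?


Computing row totals:
  Charger: 9909.0
  Phone: 7554.12
  Webcam: 16689.92
  Monitor: 21303.84
  Headphones: 8982.7
Maximum: Monitor (21303.84)

ANSWER: Monitor


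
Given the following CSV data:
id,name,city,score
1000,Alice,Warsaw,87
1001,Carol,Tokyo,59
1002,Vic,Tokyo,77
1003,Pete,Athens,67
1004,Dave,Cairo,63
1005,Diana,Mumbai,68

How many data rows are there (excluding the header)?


Counting rows (excluding header):
Header: id,name,city,score
Data rows: 6

ANSWER: 6


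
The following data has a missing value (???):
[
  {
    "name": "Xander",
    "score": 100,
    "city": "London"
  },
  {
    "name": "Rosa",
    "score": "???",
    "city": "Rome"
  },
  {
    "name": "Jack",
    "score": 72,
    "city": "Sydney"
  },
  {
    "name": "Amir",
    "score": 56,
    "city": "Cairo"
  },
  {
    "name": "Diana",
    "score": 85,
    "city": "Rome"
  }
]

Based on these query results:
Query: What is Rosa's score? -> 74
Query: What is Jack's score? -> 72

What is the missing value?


The missing value is Rosa's score
From query: Rosa's score = 74

ANSWER: 74


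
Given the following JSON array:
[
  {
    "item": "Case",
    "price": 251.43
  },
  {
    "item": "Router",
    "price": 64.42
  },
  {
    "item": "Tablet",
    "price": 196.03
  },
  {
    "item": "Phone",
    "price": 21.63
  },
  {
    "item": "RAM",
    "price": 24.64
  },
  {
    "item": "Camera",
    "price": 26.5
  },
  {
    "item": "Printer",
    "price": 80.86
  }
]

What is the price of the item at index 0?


Array index 0 -> Case
price = 251.43

ANSWER: 251.43


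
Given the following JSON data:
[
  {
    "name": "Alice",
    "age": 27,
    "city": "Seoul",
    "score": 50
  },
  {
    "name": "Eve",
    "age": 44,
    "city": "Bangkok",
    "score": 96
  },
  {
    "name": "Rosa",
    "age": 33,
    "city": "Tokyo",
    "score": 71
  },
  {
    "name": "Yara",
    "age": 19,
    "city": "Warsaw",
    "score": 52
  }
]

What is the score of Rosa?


Looking up record where name = Rosa
Record index: 2
Field 'score' = 71

ANSWER: 71


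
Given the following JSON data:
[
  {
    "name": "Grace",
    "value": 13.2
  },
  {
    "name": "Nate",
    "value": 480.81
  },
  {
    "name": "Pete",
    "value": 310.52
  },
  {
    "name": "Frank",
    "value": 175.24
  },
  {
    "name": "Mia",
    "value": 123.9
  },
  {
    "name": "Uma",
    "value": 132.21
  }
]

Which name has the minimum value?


Comparing values:
  Grace: 13.2
  Nate: 480.81
  Pete: 310.52
  Frank: 175.24
  Mia: 123.9
  Uma: 132.21
Minimum: Grace (13.2)

ANSWER: Grace


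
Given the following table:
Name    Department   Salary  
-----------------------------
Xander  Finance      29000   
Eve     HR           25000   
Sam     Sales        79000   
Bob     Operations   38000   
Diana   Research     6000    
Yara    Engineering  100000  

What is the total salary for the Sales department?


Sales department members:
  Sam: 79000
Total = 79000 = 79000

ANSWER: 79000


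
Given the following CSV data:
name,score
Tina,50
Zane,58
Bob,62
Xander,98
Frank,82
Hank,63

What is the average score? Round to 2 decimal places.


Scores: 50, 58, 62, 98, 82, 63
Sum = 413
Count = 6
Average = 413 / 6 = 68.83

ANSWER: 68.83


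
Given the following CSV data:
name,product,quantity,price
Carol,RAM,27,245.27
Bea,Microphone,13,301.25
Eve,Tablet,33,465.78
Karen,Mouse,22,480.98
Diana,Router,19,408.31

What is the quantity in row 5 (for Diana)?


Row 5: Diana
Column 'quantity' = 19

ANSWER: 19


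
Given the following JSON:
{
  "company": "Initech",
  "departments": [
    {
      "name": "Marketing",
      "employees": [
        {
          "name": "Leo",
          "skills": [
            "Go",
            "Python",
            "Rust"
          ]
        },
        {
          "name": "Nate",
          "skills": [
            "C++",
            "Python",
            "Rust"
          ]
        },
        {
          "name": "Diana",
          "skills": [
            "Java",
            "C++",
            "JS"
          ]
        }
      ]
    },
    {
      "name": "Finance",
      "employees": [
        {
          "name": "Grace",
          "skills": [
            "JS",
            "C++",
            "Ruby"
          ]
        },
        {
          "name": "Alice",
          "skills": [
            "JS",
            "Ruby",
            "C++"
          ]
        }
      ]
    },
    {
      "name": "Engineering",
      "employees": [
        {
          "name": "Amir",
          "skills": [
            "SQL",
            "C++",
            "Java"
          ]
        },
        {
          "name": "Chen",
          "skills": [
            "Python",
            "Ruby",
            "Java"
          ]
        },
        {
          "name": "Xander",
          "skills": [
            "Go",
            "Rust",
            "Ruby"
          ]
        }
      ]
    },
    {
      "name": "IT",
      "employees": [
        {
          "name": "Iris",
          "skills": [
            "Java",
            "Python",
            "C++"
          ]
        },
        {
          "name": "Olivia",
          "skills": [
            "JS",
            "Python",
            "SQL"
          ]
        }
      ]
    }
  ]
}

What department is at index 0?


Path: departments[0].name
Value: Marketing

ANSWER: Marketing


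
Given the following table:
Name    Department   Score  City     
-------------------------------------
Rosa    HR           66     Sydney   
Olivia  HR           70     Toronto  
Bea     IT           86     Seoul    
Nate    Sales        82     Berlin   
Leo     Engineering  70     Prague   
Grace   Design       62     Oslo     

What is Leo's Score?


Row 5: Leo
Score = 70

ANSWER: 70


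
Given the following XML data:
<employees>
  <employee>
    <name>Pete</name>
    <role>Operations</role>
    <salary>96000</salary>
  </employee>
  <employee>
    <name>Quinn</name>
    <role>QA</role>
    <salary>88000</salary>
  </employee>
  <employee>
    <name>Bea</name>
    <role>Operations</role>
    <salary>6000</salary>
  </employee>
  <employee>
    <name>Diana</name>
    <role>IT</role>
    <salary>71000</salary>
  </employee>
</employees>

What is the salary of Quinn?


Searching for <employee> with <name>Quinn</name>
Found at position 2
<salary>88000</salary>

ANSWER: 88000


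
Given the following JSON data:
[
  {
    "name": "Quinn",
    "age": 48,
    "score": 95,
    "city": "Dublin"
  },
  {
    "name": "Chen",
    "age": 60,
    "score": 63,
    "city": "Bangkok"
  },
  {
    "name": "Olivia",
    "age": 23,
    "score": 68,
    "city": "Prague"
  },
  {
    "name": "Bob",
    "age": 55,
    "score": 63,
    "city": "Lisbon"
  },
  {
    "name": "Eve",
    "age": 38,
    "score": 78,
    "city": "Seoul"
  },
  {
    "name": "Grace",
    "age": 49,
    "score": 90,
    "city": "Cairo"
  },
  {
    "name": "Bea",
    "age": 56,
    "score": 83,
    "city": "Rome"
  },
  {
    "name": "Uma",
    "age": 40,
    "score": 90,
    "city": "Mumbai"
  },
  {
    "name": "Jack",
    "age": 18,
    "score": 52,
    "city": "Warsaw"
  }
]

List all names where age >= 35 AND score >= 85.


Checking both conditions:
  Quinn (age=48, score=95) -> YES
  Chen (age=60, score=63) -> no
  Olivia (age=23, score=68) -> no
  Bob (age=55, score=63) -> no
  Eve (age=38, score=78) -> no
  Grace (age=49, score=90) -> YES
  Bea (age=56, score=83) -> no
  Uma (age=40, score=90) -> YES
  Jack (age=18, score=52) -> no


ANSWER: Quinn, Grace, Uma


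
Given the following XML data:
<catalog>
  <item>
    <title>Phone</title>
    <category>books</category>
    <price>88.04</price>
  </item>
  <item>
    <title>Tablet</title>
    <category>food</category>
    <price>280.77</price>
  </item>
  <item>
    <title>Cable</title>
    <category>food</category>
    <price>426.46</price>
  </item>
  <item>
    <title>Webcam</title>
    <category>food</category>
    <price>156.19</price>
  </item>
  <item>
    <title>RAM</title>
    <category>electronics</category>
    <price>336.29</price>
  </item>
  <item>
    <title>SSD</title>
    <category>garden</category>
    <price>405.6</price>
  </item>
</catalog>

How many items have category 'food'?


Scanning <item> elements for <category>food</category>:
  Item 2: Tablet -> MATCH
  Item 3: Cable -> MATCH
  Item 4: Webcam -> MATCH
Count: 3

ANSWER: 3


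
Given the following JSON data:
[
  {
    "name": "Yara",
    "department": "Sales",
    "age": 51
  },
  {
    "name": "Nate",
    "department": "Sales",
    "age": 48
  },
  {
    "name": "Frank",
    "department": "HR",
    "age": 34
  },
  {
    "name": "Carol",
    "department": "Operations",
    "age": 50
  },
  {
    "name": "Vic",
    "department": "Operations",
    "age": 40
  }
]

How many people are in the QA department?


Scanning records for department = QA
  No matches found
Count: 0

ANSWER: 0


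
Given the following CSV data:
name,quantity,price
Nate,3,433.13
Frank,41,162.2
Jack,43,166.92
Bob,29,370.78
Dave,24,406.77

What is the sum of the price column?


Values in 'price' column:
  Row 1: 433.13
  Row 2: 162.2
  Row 3: 166.92
  Row 4: 370.78
  Row 5: 406.77
Sum = 433.13 + 162.2 + 166.92 + 370.78 + 406.77 = 1539.8

ANSWER: 1539.8


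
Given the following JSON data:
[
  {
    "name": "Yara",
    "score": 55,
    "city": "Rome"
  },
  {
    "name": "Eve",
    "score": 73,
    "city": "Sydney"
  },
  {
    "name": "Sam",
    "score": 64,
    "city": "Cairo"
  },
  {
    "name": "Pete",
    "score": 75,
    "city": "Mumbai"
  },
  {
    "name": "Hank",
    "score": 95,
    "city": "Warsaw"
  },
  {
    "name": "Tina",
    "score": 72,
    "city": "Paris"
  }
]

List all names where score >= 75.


Filtering records where score >= 75:
  Yara (score=55) -> no
  Eve (score=73) -> no
  Sam (score=64) -> no
  Pete (score=75) -> YES
  Hank (score=95) -> YES
  Tina (score=72) -> no


ANSWER: Pete, Hank


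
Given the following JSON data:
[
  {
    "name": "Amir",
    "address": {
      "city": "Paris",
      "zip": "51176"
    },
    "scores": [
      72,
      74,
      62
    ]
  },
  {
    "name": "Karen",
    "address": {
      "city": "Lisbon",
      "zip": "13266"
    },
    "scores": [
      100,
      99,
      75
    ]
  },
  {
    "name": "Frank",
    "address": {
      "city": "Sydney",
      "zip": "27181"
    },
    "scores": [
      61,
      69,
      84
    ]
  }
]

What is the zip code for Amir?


Path: records[0].address.zip
Value: 51176

ANSWER: 51176


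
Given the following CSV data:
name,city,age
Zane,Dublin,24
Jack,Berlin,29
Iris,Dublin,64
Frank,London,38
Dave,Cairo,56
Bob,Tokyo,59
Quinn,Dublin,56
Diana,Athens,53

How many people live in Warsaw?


Scanning city column for 'Warsaw':
Total matches: 0

ANSWER: 0


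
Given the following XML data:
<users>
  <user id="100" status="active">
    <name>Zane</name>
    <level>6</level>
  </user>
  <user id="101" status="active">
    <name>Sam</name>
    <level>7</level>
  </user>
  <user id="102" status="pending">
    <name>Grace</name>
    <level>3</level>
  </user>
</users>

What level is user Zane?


Finding user: Zane
<level>6</level>

ANSWER: 6


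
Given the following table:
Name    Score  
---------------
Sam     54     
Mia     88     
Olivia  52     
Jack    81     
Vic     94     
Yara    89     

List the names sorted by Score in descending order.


Sorting by Score (descending):
  Vic: 94
  Yara: 89
  Mia: 88
  Jack: 81
  Sam: 54
  Olivia: 52


ANSWER: Vic, Yara, Mia, Jack, Sam, Olivia


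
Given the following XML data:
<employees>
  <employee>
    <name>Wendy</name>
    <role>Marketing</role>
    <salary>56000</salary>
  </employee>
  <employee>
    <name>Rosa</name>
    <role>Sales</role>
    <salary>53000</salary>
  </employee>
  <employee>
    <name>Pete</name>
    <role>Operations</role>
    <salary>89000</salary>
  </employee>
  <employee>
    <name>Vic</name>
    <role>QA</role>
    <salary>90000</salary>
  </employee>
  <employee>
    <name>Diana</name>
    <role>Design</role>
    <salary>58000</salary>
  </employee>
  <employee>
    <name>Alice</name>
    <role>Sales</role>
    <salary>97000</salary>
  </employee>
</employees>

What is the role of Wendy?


Searching for <employee> with <name>Wendy</name>
Found at position 1
<role>Marketing</role>

ANSWER: Marketing


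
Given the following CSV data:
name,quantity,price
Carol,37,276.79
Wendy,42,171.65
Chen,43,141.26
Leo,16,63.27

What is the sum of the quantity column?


Values in 'quantity' column:
  Row 1: 37
  Row 2: 42
  Row 3: 43
  Row 4: 16
Sum = 37 + 42 + 43 + 16 = 138

ANSWER: 138


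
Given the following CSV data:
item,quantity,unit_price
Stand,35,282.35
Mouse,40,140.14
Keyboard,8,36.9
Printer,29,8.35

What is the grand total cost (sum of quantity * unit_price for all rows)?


Computing row totals:
  Stand: 35 * 282.35 = 9882.25
  Mouse: 40 * 140.14 = 5605.6
  Keyboard: 8 * 36.9 = 295.2
  Printer: 29 * 8.35 = 242.15
Grand total = 9882.25 + 5605.6 + 295.2 + 242.15 = 16025.2

ANSWER: 16025.2


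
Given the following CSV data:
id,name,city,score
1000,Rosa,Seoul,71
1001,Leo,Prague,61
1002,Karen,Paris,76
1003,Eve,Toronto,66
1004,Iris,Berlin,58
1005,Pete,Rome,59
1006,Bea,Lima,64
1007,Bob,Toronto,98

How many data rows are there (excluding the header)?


Counting rows (excluding header):
Header: id,name,city,score
Data rows: 8

ANSWER: 8


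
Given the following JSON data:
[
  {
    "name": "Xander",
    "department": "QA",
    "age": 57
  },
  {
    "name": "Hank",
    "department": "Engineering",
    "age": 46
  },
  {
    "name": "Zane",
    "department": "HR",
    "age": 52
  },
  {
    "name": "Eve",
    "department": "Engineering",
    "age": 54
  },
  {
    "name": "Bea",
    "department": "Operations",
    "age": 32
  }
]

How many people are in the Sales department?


Scanning records for department = Sales
  No matches found
Count: 0

ANSWER: 0


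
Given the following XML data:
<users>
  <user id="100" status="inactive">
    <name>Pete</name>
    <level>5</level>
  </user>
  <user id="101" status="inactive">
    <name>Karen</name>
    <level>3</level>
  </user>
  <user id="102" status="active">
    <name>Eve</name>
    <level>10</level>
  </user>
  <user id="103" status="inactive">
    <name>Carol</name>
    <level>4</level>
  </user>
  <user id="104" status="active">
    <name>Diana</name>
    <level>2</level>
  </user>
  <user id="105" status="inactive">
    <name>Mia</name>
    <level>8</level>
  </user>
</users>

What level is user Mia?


Finding user: Mia
<level>8</level>

ANSWER: 8


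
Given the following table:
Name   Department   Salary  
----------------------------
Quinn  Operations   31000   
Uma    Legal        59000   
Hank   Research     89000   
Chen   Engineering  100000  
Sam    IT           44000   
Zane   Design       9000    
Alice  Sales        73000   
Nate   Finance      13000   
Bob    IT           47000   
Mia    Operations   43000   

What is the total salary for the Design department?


Design department members:
  Zane: 9000
Total = 9000 = 9000

ANSWER: 9000


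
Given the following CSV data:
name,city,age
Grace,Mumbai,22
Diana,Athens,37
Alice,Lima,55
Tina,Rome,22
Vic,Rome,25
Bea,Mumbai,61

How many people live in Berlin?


Scanning city column for 'Berlin':
Total matches: 0

ANSWER: 0


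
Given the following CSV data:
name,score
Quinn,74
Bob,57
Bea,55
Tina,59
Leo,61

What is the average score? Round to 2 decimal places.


Scores: 74, 57, 55, 59, 61
Sum = 306
Count = 5
Average = 306 / 5 = 61.20

ANSWER: 61.20


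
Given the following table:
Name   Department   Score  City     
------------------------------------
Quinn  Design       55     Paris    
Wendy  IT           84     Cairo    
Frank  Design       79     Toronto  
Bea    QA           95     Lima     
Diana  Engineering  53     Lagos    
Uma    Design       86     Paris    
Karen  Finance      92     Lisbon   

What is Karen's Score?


Row 7: Karen
Score = 92

ANSWER: 92


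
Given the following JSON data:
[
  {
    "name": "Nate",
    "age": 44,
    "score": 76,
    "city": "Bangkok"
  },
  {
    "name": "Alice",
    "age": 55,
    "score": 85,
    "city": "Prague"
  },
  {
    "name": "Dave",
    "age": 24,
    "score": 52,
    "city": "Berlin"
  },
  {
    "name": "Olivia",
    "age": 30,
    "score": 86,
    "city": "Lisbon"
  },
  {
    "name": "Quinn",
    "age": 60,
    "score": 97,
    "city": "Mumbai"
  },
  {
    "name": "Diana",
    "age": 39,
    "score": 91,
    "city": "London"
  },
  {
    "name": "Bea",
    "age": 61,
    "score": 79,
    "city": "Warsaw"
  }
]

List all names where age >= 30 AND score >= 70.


Checking both conditions:
  Nate (age=44, score=76) -> YES
  Alice (age=55, score=85) -> YES
  Dave (age=24, score=52) -> no
  Olivia (age=30, score=86) -> YES
  Quinn (age=60, score=97) -> YES
  Diana (age=39, score=91) -> YES
  Bea (age=61, score=79) -> YES


ANSWER: Nate, Alice, Olivia, Quinn, Diana, Bea


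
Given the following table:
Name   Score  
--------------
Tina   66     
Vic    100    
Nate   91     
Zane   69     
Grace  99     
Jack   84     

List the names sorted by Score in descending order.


Sorting by Score (descending):
  Vic: 100
  Grace: 99
  Nate: 91
  Jack: 84
  Zane: 69
  Tina: 66


ANSWER: Vic, Grace, Nate, Jack, Zane, Tina


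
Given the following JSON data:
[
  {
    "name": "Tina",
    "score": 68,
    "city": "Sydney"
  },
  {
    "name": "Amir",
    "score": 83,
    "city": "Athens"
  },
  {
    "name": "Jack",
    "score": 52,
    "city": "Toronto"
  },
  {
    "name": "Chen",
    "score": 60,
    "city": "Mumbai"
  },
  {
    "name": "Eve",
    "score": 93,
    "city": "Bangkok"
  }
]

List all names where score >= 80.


Filtering records where score >= 80:
  Tina (score=68) -> no
  Amir (score=83) -> YES
  Jack (score=52) -> no
  Chen (score=60) -> no
  Eve (score=93) -> YES


ANSWER: Amir, Eve


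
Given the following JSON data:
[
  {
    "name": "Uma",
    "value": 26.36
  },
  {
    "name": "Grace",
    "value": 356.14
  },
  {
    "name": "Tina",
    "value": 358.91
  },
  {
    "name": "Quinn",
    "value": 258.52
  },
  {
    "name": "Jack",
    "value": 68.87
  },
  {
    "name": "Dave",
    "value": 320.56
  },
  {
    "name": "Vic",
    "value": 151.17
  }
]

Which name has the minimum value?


Comparing values:
  Uma: 26.36
  Grace: 356.14
  Tina: 358.91
  Quinn: 258.52
  Jack: 68.87
  Dave: 320.56
  Vic: 151.17
Minimum: Uma (26.36)

ANSWER: Uma


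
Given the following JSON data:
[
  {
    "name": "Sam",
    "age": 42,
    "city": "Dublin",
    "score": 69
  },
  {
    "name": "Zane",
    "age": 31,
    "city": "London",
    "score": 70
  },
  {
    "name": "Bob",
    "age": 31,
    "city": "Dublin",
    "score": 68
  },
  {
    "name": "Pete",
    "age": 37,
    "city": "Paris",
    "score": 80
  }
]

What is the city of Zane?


Looking up record where name = Zane
Record index: 1
Field 'city' = London

ANSWER: London


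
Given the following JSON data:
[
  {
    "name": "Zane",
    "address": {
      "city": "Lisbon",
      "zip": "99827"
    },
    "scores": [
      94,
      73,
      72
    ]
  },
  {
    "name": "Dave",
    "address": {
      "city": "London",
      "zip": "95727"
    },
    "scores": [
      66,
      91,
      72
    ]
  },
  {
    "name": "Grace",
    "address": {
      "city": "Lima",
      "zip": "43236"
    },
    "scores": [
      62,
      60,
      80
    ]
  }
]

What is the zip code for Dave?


Path: records[1].address.zip
Value: 95727

ANSWER: 95727


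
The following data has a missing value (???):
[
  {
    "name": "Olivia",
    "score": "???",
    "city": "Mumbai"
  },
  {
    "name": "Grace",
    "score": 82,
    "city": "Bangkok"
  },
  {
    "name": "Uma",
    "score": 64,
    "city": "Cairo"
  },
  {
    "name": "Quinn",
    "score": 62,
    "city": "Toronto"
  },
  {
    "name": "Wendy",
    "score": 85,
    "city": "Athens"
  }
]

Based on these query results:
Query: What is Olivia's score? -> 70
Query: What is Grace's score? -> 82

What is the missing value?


The missing value is Olivia's score
From query: Olivia's score = 70

ANSWER: 70


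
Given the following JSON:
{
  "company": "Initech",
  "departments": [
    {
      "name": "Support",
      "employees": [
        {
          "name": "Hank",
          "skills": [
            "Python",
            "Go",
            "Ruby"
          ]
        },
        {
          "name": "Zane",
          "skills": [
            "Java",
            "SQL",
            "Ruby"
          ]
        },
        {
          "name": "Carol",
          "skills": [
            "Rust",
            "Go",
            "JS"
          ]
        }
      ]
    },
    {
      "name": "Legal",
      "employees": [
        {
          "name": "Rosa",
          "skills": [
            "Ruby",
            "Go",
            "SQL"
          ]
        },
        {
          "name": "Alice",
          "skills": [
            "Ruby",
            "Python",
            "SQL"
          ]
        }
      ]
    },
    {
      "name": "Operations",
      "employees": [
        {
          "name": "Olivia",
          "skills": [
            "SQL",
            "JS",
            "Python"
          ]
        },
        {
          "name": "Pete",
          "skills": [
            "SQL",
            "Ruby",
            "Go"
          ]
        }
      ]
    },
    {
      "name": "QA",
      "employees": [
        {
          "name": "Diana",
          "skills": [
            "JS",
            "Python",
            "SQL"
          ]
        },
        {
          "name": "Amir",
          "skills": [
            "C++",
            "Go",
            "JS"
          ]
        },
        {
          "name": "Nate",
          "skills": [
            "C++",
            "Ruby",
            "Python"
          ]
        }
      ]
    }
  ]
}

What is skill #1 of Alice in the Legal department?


Path: departments[1].employees[1].skills[0]
Value: Ruby

ANSWER: Ruby


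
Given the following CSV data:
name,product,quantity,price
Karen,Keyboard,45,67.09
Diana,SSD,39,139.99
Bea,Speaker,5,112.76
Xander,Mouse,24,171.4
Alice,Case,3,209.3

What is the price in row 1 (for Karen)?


Row 1: Karen
Column 'price' = 67.09

ANSWER: 67.09


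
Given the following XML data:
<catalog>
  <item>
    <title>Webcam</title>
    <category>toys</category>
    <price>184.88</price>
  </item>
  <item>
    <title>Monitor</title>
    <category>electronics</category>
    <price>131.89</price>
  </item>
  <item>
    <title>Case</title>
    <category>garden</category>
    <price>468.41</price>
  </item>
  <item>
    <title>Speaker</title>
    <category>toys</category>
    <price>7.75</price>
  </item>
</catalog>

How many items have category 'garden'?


Scanning <item> elements for <category>garden</category>:
  Item 3: Case -> MATCH
Count: 1

ANSWER: 1


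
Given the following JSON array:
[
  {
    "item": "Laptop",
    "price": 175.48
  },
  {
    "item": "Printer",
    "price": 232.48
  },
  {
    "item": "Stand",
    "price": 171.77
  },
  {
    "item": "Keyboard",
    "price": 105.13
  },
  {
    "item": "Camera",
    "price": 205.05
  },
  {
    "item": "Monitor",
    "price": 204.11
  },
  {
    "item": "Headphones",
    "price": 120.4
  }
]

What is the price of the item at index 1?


Array index 1 -> Printer
price = 232.48

ANSWER: 232.48


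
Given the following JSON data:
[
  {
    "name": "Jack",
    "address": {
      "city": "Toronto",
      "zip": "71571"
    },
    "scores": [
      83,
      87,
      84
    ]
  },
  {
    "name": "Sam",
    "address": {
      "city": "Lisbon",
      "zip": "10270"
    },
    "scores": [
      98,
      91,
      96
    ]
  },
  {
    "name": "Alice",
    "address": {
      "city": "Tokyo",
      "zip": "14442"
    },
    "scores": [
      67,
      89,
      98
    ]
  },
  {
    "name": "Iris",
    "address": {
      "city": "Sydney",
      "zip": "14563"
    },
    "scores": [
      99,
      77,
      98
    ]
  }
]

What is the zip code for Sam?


Path: records[1].address.zip
Value: 10270

ANSWER: 10270


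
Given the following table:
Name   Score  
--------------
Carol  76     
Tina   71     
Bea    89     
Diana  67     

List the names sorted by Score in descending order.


Sorting by Score (descending):
  Bea: 89
  Carol: 76
  Tina: 71
  Diana: 67


ANSWER: Bea, Carol, Tina, Diana


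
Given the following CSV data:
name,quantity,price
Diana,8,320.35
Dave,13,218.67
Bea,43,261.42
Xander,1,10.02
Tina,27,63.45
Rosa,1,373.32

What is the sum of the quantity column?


Values in 'quantity' column:
  Row 1: 8
  Row 2: 13
  Row 3: 43
  Row 4: 1
  Row 5: 27
  Row 6: 1
Sum = 8 + 13 + 43 + 1 + 27 + 1 = 93

ANSWER: 93


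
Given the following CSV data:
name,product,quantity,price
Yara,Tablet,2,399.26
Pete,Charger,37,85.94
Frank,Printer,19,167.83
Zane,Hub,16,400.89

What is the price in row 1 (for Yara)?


Row 1: Yara
Column 'price' = 399.26

ANSWER: 399.26


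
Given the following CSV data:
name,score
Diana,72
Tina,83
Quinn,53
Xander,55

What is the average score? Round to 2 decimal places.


Scores: 72, 83, 53, 55
Sum = 263
Count = 4
Average = 263 / 4 = 65.75

ANSWER: 65.75


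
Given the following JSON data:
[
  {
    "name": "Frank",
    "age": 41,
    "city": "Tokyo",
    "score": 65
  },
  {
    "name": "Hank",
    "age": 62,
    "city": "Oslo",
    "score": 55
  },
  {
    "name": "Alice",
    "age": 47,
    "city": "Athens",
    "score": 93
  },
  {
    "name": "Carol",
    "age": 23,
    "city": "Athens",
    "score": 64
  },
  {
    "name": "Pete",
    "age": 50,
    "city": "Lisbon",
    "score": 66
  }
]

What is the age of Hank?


Looking up record where name = Hank
Record index: 1
Field 'age' = 62

ANSWER: 62


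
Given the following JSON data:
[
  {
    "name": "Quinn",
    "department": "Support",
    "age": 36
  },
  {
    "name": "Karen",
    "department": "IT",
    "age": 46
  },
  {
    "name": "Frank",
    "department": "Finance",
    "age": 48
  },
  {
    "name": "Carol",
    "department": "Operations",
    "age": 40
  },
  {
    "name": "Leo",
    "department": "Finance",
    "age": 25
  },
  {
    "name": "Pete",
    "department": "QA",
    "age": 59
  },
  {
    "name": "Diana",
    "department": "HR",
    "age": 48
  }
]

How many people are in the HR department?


Scanning records for department = HR
  Record 6: Diana
Count: 1

ANSWER: 1


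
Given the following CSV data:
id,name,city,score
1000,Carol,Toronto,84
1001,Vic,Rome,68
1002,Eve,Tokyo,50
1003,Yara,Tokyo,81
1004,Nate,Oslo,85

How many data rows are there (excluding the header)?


Counting rows (excluding header):
Header: id,name,city,score
Data rows: 5

ANSWER: 5


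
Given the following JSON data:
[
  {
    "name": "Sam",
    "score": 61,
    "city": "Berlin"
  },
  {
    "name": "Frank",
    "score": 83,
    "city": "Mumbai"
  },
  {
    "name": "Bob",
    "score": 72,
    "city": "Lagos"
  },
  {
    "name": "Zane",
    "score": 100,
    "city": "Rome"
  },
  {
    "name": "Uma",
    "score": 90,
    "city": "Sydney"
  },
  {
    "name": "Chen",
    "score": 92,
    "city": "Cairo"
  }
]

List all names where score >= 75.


Filtering records where score >= 75:
  Sam (score=61) -> no
  Frank (score=83) -> YES
  Bob (score=72) -> no
  Zane (score=100) -> YES
  Uma (score=90) -> YES
  Chen (score=92) -> YES


ANSWER: Frank, Zane, Uma, Chen


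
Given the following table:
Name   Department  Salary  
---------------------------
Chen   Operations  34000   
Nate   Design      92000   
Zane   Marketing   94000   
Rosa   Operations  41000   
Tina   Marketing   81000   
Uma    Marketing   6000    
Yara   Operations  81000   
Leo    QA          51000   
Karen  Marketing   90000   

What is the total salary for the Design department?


Design department members:
  Nate: 92000
Total = 92000 = 92000

ANSWER: 92000


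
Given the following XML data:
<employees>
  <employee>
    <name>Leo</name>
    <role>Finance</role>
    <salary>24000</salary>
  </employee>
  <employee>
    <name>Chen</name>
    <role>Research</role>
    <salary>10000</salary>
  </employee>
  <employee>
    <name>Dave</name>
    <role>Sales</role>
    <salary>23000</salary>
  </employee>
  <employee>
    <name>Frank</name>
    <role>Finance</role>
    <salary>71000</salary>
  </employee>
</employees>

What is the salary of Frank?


Searching for <employee> with <name>Frank</name>
Found at position 4
<salary>71000</salary>

ANSWER: 71000


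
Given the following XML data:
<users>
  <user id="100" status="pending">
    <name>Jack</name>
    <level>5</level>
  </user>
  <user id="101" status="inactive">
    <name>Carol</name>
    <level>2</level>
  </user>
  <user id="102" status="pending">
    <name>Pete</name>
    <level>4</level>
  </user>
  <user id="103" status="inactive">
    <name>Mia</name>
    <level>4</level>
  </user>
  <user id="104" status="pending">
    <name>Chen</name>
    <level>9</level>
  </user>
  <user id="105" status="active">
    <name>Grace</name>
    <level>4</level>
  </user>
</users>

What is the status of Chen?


Finding user with name = Chen
user id="104" status="pending"

ANSWER: pending


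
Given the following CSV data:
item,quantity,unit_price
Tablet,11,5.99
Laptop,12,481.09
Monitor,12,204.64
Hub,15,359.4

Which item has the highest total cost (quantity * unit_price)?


Computing row totals:
  Tablet: 65.89
  Laptop: 5773.08
  Monitor: 2455.68
  Hub: 5391.0
Maximum: Laptop (5773.08)

ANSWER: Laptop


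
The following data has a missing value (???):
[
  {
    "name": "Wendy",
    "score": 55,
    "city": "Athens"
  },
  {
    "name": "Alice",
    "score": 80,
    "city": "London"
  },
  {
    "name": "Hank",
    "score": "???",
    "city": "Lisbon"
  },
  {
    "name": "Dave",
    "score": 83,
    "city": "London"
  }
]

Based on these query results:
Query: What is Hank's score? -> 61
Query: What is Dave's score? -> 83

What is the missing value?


The missing value is Hank's score
From query: Hank's score = 61

ANSWER: 61


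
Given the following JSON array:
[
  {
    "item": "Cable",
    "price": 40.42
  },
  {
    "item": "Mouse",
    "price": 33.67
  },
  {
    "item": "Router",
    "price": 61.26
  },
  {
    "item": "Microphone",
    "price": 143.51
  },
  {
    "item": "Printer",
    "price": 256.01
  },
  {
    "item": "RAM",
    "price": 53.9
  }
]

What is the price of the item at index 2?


Array index 2 -> Router
price = 61.26

ANSWER: 61.26


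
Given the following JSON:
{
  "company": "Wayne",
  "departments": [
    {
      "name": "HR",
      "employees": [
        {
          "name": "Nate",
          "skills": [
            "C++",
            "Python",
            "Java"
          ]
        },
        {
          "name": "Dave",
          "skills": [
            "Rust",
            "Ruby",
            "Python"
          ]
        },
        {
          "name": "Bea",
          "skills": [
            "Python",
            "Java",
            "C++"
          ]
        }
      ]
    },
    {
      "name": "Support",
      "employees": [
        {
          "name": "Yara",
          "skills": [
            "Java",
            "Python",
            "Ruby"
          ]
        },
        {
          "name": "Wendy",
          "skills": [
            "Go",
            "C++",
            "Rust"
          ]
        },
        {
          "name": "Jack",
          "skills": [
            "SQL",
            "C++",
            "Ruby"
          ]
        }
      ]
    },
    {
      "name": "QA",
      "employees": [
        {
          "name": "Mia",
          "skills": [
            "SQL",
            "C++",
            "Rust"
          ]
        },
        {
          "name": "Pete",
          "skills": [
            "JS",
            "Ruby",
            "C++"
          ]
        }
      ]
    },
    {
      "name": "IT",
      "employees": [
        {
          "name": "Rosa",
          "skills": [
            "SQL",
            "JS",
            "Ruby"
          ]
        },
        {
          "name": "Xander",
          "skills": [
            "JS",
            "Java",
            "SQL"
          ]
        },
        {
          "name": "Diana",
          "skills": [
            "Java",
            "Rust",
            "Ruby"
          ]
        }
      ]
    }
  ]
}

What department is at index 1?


Path: departments[1].name
Value: Support

ANSWER: Support


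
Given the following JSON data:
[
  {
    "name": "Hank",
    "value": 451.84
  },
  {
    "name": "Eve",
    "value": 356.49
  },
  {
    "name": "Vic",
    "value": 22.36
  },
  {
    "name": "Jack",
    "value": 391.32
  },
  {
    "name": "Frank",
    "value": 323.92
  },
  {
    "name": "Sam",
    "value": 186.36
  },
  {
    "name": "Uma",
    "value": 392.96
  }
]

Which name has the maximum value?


Comparing values:
  Hank: 451.84
  Eve: 356.49
  Vic: 22.36
  Jack: 391.32
  Frank: 323.92
  Sam: 186.36
  Uma: 392.96
Maximum: Hank (451.84)

ANSWER: Hank


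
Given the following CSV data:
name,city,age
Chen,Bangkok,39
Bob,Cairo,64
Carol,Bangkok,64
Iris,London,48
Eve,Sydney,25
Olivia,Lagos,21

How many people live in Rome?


Scanning city column for 'Rome':
Total matches: 0

ANSWER: 0


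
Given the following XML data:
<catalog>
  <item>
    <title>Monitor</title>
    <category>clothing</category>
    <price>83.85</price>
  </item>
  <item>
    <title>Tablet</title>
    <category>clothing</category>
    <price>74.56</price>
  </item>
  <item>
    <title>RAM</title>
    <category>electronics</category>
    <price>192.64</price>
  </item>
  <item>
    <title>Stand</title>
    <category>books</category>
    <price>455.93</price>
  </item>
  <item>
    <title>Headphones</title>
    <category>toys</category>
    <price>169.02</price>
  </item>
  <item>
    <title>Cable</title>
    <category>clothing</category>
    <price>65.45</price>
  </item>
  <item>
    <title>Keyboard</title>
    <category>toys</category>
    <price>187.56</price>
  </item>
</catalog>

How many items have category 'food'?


Scanning <item> elements for <category>food</category>:
Count: 0

ANSWER: 0


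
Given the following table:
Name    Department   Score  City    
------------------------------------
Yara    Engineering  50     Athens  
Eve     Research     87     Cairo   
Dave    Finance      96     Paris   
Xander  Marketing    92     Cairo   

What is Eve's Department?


Row 2: Eve
Department = Research

ANSWER: Research


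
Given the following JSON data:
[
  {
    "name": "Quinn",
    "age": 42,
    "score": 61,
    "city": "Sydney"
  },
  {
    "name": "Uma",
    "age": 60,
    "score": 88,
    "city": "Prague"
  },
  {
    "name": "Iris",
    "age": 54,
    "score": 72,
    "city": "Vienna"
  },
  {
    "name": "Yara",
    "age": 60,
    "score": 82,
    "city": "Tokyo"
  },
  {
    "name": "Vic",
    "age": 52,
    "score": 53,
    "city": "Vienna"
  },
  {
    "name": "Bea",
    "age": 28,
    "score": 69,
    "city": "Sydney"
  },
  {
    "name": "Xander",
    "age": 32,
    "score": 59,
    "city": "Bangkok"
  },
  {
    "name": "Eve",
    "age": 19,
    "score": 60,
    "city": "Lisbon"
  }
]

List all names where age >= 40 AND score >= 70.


Checking both conditions:
  Quinn (age=42, score=61) -> no
  Uma (age=60, score=88) -> YES
  Iris (age=54, score=72) -> YES
  Yara (age=60, score=82) -> YES
  Vic (age=52, score=53) -> no
  Bea (age=28, score=69) -> no
  Xander (age=32, score=59) -> no
  Eve (age=19, score=60) -> no


ANSWER: Uma, Iris, Yara


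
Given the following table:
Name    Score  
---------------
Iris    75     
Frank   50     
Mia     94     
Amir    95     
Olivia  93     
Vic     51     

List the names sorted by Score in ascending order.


Sorting by Score (ascending):
  Frank: 50
  Vic: 51
  Iris: 75
  Olivia: 93
  Mia: 94
  Amir: 95


ANSWER: Frank, Vic, Iris, Olivia, Mia, Amir


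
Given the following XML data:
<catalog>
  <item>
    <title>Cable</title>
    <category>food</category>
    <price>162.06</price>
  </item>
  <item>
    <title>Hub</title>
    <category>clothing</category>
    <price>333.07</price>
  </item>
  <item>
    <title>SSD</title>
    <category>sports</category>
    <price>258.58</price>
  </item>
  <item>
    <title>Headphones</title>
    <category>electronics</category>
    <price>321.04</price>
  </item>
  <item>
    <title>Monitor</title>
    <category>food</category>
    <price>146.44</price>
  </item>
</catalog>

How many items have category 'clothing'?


Scanning <item> elements for <category>clothing</category>:
  Item 2: Hub -> MATCH
Count: 1

ANSWER: 1


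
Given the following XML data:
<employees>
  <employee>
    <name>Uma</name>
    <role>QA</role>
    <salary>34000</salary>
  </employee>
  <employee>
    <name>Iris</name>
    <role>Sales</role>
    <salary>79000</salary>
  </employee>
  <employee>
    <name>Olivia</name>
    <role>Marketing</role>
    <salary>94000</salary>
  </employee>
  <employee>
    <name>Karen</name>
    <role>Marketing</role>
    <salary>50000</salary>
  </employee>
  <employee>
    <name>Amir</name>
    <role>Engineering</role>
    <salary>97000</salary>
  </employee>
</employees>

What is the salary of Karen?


Searching for <employee> with <name>Karen</name>
Found at position 4
<salary>50000</salary>

ANSWER: 50000


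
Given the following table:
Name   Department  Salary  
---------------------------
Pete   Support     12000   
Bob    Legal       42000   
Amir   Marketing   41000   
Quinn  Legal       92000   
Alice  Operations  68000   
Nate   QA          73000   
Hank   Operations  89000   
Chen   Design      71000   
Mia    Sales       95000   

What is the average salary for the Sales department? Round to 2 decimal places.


Sales department members:
  Mia: 95000
Sum = 95000
Count = 1
Average = 95000 / 1 = 95000.00

ANSWER: 95000.00


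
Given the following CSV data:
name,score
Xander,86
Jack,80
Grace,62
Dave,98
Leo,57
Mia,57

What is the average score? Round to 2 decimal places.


Scores: 86, 80, 62, 98, 57, 57
Sum = 440
Count = 6
Average = 440 / 6 = 73.33

ANSWER: 73.33


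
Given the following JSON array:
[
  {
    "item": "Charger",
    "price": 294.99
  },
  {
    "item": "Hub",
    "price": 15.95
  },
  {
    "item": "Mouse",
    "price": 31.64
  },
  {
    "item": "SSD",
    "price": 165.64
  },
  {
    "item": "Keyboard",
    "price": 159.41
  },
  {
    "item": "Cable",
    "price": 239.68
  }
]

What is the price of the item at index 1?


Array index 1 -> Hub
price = 15.95

ANSWER: 15.95


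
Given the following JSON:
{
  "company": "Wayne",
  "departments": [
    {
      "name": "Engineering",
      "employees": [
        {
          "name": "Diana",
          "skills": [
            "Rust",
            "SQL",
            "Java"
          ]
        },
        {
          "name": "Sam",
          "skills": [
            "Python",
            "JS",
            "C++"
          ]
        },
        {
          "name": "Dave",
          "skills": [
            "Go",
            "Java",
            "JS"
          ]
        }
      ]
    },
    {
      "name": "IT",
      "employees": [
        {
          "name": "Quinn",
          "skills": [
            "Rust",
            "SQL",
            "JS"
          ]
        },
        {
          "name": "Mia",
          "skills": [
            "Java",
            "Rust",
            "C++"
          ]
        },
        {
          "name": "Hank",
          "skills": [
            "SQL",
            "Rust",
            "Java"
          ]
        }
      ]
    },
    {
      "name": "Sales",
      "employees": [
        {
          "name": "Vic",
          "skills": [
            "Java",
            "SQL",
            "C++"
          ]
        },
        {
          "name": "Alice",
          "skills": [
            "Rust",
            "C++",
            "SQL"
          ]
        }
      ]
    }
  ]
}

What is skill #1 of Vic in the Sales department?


Path: departments[2].employees[0].skills[0]
Value: Java

ANSWER: Java
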